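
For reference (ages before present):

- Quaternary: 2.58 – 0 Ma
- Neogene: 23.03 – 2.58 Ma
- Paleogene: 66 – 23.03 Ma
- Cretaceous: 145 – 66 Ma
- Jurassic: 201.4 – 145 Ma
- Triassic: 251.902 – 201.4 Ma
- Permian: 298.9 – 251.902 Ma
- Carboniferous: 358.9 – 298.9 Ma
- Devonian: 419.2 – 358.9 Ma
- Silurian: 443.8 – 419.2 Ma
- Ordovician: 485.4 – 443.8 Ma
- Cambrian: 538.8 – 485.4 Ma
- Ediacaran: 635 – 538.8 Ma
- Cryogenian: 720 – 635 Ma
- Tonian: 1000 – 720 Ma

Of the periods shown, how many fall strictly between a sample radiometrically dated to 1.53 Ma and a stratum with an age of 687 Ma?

The older date is 687 Ma and the younger is 1.53 Ma.
Periods with start < 687 and end > 1.53 Ma: Ediacaran (635–538.8), Cambrian (538.8–485.4), Ordovician (485.4–443.8), Silurian (443.8–419.2), Devonian (419.2–358.9), Carboniferous (358.9–298.9), Permian (298.9–251.902), Triassic (251.902–201.4), Jurassic (201.4–145), Cretaceous (145–66), Paleogene (66–23.03), Neogene (23.03–2.58).
That is 12 complete periods.

12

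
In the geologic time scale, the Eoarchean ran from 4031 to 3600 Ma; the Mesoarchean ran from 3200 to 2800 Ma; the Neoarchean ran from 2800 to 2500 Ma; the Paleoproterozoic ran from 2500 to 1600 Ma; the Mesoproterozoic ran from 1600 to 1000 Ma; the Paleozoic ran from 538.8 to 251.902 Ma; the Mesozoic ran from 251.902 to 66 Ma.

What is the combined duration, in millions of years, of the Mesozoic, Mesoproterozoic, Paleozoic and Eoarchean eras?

1503.8 million years

Duration is start − end for each: (251.902 − 66) + (1600 − 1000) + (538.8 − 251.902) + (4031 − 3600).
That is 185.902 + 600 + 286.898 + 431, which totals 1503.8 million years.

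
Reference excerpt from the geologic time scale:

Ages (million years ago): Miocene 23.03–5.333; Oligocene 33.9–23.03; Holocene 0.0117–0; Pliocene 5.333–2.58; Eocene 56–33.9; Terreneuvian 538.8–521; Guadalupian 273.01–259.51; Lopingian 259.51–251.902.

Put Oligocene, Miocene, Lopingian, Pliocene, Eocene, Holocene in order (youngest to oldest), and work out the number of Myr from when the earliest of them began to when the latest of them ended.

Holocene → Pliocene → Miocene → Oligocene → Eocene → Lopingian; total span 259.51 Myr

From the excerpt: Oligocene 33.9–23.03; Miocene 23.03–5.333; Lopingian 259.51–251.902; Pliocene 5.333–2.58; Eocene 56–33.9; Holocene 0.0117–0 (Ma).
Larger Ma is earlier, so the oldest is Lopingian and the youngest is Holocene; youngest to oldest: Holocene, Pliocene, Miocene, Oligocene, Eocene, Lopingian.
Oldest start 259.51 minus youngest end 0 gives 259.51 Myr overall.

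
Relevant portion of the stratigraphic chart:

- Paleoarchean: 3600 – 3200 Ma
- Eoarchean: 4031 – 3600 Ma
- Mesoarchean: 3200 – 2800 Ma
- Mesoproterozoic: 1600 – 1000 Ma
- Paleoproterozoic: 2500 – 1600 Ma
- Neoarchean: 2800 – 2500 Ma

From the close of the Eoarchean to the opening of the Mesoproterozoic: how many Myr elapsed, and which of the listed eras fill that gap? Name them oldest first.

2000 million years; Paleoarchean, Mesoarchean, Neoarchean, Paleoproterozoic

End of Eoarchean = 3600 Ma; start of Mesoproterozoic = 1600 Ma.
Gap = 3600 − 1600 = 2000 Myr.
Eras wholly inside 3600–1600 Ma: Paleoarchean (3600–3200), Mesoarchean (3200–2800), Neoarchean (2800–2500), Paleoproterozoic (2500–1600).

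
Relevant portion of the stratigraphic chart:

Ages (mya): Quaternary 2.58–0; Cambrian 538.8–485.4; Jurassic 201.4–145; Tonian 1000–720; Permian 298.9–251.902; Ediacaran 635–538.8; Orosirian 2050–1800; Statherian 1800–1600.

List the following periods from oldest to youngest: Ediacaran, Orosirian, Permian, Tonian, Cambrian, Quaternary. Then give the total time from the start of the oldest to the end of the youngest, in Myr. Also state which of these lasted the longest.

Orosirian → Tonian → Ediacaran → Cambrian → Permian → Quaternary; total span 2050 Myr; longest is Tonian

From the excerpt: Ediacaran 635–538.8; Orosirian 2050–1800; Permian 298.9–251.902; Tonian 1000–720; Cambrian 538.8–485.4; Quaternary 2.58–0 (Ma).
Larger Ma is earlier, so the oldest is Orosirian and the youngest is Quaternary; oldest to youngest: Orosirian, Tonian, Ediacaran, Cambrian, Permian, Quaternary.
Oldest start 2050 minus youngest end 0 gives 2050 Myr overall.
Individual lengths (start − end): Cambrian 53.4; Permian 46.998; Tonian 280; Ediacaran 96.2; Quaternary 2.58; Orosirian 250. The largest is Tonian at 280 Myr.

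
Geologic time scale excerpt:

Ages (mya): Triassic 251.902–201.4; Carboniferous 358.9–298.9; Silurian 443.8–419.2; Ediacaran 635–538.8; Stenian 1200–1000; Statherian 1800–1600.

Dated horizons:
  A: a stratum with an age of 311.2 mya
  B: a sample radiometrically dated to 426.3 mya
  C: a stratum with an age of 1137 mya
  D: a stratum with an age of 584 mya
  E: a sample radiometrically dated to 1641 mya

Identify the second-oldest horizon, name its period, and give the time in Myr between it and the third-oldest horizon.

C, in the Stenian; 553 million years to D

Larger Ma means older, so oldest first: E 1641 > C 1137 > D 584 > B 426.3 > A 311.2.
Counting 2 along gives C (1137 Ma); the excerpt puts that inside the Stenian, 1200–1000 Ma.
Next in line is D (584 Ma), and 1137 − 584 = 553 Myr.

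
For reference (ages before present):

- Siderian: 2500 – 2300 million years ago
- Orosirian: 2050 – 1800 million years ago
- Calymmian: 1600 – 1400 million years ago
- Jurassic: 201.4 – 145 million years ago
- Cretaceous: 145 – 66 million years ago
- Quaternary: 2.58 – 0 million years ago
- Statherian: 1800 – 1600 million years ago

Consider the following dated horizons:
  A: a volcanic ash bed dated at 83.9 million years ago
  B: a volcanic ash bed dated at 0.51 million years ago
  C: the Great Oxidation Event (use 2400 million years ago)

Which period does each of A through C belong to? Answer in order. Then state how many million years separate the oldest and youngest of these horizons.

A — Cretaceous; B — Quaternary; C — Siderian; span 2399.49 million years

Match each age against the start–end ranges in the excerpt: A = 83.9 Ma → Cretaceous (145–66); B = 0.51 Ma → Quaternary (2.58–0); C = 2400 Ma → Siderian (2500–2300).
The largest age is 2400 Ma and the smallest is 0.51 Ma; their difference is 2399.49 Myr.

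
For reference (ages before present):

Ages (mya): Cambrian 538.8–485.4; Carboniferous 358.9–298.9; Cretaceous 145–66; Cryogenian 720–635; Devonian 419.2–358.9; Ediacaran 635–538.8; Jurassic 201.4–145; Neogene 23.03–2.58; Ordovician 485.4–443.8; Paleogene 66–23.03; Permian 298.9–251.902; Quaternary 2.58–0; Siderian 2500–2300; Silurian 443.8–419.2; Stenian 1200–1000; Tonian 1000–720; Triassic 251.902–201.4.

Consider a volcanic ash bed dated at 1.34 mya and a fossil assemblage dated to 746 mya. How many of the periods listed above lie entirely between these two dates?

13

The older date is 746 Ma and the younger is 1.34 Ma.
Periods with start < 746 and end > 1.34 Ma: Cryogenian (720–635), Ediacaran (635–538.8), Cambrian (538.8–485.4), Ordovician (485.4–443.8), Silurian (443.8–419.2), Devonian (419.2–358.9), Carboniferous (358.9–298.9), Permian (298.9–251.902), Triassic (251.902–201.4), Jurassic (201.4–145), Cretaceous (145–66), Paleogene (66–23.03), Neogene (23.03–2.58).
That is 13 complete periods.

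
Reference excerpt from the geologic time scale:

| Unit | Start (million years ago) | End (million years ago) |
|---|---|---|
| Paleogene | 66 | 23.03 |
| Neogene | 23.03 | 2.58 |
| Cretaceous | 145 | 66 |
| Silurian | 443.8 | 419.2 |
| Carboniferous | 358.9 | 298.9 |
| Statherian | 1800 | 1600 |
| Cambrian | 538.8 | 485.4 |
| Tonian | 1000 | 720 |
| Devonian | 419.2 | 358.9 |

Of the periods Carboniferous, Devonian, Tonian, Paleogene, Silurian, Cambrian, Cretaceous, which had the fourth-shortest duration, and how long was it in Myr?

Start − end for each: Carboniferous 358.9 − 298.9 = 60; Devonian 419.2 − 358.9 = 60.3; Tonian 1000 − 720 = 280; Paleogene 66 − 23.03 = 42.97; Silurian 443.8 − 419.2 = 24.6; Cambrian 538.8 − 485.4 = 53.4; Cretaceous 145 − 66 = 79.
Ranking these from shortest: Silurian < Paleogene < Cambrian < Carboniferous < Devonian < Cretaceous < Tonian.
Position 4 in that ranking is Carboniferous, which lasted 60 Myr.

Carboniferous, 60 million years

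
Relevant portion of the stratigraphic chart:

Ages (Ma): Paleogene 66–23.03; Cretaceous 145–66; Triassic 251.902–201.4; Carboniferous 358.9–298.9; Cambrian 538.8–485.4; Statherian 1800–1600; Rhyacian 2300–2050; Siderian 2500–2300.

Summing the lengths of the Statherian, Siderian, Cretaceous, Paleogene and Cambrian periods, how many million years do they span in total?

Each duration: Statherian = 200; Siderian = 200; Cretaceous = 79; Paleogene = 42.97; Cambrian = 53.4.
Sum: 200 + 200 + 79 + 42.97 + 53.4 = 575.37 Myr.

575.37 million years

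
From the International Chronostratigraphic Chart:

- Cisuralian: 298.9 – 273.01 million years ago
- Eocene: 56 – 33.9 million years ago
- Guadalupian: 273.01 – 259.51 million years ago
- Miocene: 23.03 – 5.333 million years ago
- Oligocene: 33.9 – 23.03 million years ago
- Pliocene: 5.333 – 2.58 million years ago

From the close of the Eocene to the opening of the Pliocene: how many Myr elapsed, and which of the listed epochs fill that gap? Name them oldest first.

28.567 million years; Oligocene, Miocene

End of Eocene = 33.9 Ma; start of Pliocene = 5.333 Ma.
Gap = 33.9 − 5.333 = 28.567 Myr.
Epochs wholly inside 33.9–5.333 Ma: Oligocene (33.9–23.03), Miocene (23.03–5.333).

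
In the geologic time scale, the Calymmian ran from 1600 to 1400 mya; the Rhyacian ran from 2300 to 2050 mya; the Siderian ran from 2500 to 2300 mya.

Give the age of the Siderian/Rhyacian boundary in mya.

The Siderian ends and the Rhyacian begins at 2300 mya.

2300 mya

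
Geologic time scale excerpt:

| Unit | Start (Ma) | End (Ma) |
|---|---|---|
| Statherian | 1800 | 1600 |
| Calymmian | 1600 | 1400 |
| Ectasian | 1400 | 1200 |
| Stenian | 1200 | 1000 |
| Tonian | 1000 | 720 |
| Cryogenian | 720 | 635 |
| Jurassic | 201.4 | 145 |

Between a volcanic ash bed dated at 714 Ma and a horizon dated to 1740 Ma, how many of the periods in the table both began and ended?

4

1740 Ma sits inside the Statherian (1800–1600) and 714 Ma inside the Cryogenian (720–635); neither of those is wholly between the two dates.
The listed periods lying completely between them are Calymmian, Ectasian, Stenian, Tonian — 4 in all.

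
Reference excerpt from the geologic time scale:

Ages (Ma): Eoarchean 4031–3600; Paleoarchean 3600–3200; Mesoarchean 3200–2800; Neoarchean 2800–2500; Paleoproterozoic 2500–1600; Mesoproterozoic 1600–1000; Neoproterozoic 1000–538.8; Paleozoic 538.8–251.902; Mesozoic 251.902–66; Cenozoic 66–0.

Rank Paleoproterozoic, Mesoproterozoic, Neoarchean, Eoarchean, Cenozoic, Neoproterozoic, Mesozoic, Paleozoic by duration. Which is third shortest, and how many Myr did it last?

Durations: Paleoproterozoic 900; Mesoproterozoic 600; Neoarchean 300; Eoarchean 431; Cenozoic 66; Neoproterozoic 461.2; Mesozoic 185.902; Paleozoic 286.898 Myr.
Sorted shortest-first: Cenozoic (66), Mesozoic (185.902), Paleozoic (286.898), Neoarchean (300), Eoarchean (431), Neoproterozoic (461.2), Mesoproterozoic (600), Paleoproterozoic (900).
The third shortest is Paleozoic at 286.898 Myr.

Paleozoic, 286.898 million years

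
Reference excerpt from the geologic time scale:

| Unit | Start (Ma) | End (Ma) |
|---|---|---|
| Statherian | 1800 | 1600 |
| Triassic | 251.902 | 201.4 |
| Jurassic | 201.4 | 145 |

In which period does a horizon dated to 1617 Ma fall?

Statherian

1617 Ma lies between 1800 and 1600 Ma, so it falls in the Statherian.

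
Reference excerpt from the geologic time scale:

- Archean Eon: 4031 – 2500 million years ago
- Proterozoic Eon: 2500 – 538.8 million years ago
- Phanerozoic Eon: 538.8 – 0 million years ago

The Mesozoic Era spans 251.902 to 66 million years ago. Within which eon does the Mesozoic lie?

The Mesozoic (251.902–66 Ma) lies entirely within 538.8–0 Ma, the Phanerozoic Eon.

Phanerozoic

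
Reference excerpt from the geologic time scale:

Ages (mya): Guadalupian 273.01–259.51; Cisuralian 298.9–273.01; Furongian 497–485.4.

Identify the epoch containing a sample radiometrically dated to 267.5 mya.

Guadalupian

267.5 Ma lies between 273.01 and 259.51 Ma, so it falls in the Guadalupian.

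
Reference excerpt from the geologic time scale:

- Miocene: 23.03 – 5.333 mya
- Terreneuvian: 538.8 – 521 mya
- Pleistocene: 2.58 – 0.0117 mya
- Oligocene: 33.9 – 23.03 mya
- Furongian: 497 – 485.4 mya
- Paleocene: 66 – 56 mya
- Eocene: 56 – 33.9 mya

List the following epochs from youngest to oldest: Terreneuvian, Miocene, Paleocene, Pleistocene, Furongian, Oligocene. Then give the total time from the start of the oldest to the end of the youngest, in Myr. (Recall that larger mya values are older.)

From the excerpt: Terreneuvian 538.8–521; Miocene 23.03–5.333; Paleocene 66–56; Pleistocene 2.58–0.0117; Furongian 497–485.4; Oligocene 33.9–23.03 (Ma).
Larger Ma is earlier, so the oldest is Terreneuvian and the youngest is Pleistocene; youngest to oldest: Pleistocene, Miocene, Oligocene, Paleocene, Furongian, Terreneuvian.
Oldest start 538.8 minus youngest end 0.0117 gives 538.7883 Myr overall.

Pleistocene → Miocene → Oligocene → Paleocene → Furongian → Terreneuvian; total span 538.7883 Myr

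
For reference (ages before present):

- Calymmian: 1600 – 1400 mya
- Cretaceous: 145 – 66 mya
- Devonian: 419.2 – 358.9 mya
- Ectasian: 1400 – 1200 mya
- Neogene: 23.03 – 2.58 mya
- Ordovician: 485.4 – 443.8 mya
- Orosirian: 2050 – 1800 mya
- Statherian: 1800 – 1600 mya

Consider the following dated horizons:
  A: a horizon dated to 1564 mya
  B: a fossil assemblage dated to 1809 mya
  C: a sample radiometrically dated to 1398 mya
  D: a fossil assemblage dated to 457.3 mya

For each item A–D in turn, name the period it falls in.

A: 1564 Ma lies in 1600–1400 Ma, so Calymmian.
B: 1809 Ma lies in 2050–1800 Ma, so Orosirian.
C: 1398 Ma lies in 1400–1200 Ma, so Ectasian.
D: 457.3 Ma lies in 485.4–443.8 Ma, so Ordovician.

A — Calymmian; B — Orosirian; C — Ectasian; D — Ordovician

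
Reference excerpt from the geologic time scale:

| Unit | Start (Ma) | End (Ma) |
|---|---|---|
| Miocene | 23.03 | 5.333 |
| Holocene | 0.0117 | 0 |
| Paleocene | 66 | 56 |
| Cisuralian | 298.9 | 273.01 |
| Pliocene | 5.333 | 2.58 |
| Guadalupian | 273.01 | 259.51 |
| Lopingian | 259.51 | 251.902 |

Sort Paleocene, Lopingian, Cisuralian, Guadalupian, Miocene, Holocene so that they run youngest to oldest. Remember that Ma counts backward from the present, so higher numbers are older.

Holocene, Miocene, Paleocene, Lopingian, Guadalupian, Cisuralian

Read off each span (Ma): Paleocene 66–56; Lopingian 259.51–251.902; Cisuralian 298.9–273.01; Guadalupian 273.01–259.51; Miocene 23.03–5.333; Holocene 0.0117–0.
Larger Ma is older, so oldest→youngest is Cisuralian, Guadalupian, Lopingian, Paleocene, Miocene, Holocene; reverse it for youngest→oldest.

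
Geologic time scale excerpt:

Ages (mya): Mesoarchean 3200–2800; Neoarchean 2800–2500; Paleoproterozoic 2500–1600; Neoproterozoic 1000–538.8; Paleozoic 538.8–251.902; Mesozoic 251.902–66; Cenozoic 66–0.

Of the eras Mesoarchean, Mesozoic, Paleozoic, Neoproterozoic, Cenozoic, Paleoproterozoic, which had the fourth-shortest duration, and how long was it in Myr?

Mesoarchean, 400 million years

Durations: Mesoarchean 400; Mesozoic 185.902; Paleozoic 286.898; Neoproterozoic 461.2; Cenozoic 66; Paleoproterozoic 900 Myr.
Sorted shortest-first: Cenozoic (66), Mesozoic (185.902), Paleozoic (286.898), Mesoarchean (400), Neoproterozoic (461.2), Paleoproterozoic (900).
The fourth shortest is Mesoarchean at 400 Myr.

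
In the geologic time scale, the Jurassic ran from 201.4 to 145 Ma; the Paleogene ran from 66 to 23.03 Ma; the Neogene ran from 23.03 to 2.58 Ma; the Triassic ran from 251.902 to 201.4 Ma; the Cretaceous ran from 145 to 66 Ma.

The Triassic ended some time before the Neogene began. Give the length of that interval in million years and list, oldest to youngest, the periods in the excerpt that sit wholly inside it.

The Triassic closes at 201.4 Ma and the Neogene opens at 23.03 Ma, so the interval is 201.4 − 23.03 = 178.37 Myr.
A period fits inside if it starts at or after 201.4 Ma and ends at or before 23.03 Ma; oldest first that gives Jurassic, Cretaceous, Paleogene.

178.37 million years; Jurassic, Cretaceous, Paleogene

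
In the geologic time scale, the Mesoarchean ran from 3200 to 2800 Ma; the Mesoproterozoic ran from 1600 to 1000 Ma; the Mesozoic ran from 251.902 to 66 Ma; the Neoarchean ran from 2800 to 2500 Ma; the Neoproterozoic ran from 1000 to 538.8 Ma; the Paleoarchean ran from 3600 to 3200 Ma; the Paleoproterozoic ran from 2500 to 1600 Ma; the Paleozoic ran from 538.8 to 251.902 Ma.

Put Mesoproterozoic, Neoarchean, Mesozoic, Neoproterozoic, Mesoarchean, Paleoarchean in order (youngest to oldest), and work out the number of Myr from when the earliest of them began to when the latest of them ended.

Start ages (Ma): Paleoarchean 3600, Mesoarchean 3200, Neoarchean 2800, Mesoproterozoic 1600, Neoproterozoic 1000, Mesozoic 251.902.
Ordered youngest to oldest: Mesozoic, Neoproterozoic, Mesoproterozoic, Neoarchean, Mesoarchean, Paleoarchean.
Span = 3600 − 66 = 3534 Myr.

Mesozoic, Neoproterozoic, Mesoproterozoic, Neoarchean, Mesoarchean, Paleoarchean; total span 3534 Myr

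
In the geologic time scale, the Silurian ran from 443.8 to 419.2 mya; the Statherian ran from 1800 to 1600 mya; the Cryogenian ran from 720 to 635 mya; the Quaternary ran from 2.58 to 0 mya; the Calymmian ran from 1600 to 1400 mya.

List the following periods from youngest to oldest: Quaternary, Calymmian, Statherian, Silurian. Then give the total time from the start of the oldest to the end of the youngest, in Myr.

Quaternary, Silurian, Calymmian, Statherian; total span 1800 Myr

From the excerpt: Quaternary 2.58–0; Calymmian 1600–1400; Statherian 1800–1600; Silurian 443.8–419.2 (Ma).
Larger Ma is earlier, so the oldest is Statherian and the youngest is Quaternary; youngest to oldest: Quaternary, Silurian, Calymmian, Statherian.
Oldest start 1800 minus youngest end 0 gives 1800 Myr overall.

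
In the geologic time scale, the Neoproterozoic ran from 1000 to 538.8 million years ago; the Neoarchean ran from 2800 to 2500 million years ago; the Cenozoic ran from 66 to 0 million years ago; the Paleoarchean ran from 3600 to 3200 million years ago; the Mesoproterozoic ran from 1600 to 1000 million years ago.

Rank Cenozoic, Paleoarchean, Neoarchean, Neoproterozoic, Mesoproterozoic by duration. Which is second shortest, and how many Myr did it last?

Durations: Cenozoic 66; Paleoarchean 400; Neoarchean 300; Neoproterozoic 461.2; Mesoproterozoic 600 Myr.
Sorted shortest-first: Cenozoic (66), Neoarchean (300), Paleoarchean (400), Neoproterozoic (461.2), Mesoproterozoic (600).
The second shortest is Neoarchean at 300 Myr.

Neoarchean, 300 million years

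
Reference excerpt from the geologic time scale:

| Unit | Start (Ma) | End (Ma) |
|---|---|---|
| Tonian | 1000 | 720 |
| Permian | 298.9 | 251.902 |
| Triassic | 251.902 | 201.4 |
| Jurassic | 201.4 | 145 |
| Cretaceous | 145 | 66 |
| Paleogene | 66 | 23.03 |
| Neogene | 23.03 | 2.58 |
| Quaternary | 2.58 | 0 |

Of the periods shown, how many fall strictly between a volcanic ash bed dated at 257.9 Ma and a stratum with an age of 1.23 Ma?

5

257.9 Ma sits inside the Permian (298.9–251.902) and 1.23 Ma inside the Quaternary (2.58–0); neither of those is wholly between the two dates.
The listed periods lying completely between them are Triassic, Jurassic, Cretaceous, Paleogene, Neogene — 5 in all.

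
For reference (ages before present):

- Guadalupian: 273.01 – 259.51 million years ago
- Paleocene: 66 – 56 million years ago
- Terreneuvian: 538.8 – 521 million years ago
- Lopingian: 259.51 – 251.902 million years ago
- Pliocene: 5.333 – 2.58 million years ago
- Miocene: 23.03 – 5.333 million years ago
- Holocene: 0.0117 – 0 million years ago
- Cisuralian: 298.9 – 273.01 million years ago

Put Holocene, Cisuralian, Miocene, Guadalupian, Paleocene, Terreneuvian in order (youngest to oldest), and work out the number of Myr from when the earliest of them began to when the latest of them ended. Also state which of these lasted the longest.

Holocene, Miocene, Paleocene, Guadalupian, Cisuralian, Terreneuvian; total span 538.8 Myr; longest is Cisuralian

From the excerpt: Holocene 0.0117–0; Cisuralian 298.9–273.01; Miocene 23.03–5.333; Guadalupian 273.01–259.51; Paleocene 66–56; Terreneuvian 538.8–521 (Ma).
Larger Ma is earlier, so the oldest is Terreneuvian and the youngest is Holocene; youngest to oldest: Holocene, Miocene, Paleocene, Guadalupian, Cisuralian, Terreneuvian.
Oldest start 538.8 minus youngest end 0 gives 538.8 Myr overall.
Individual lengths (start − end): Paleocene 10; Holocene 0.0117; Terreneuvian 17.8; Miocene 17.697; Guadalupian 13.5; Cisuralian 25.89. The largest is Cisuralian at 25.89 Myr.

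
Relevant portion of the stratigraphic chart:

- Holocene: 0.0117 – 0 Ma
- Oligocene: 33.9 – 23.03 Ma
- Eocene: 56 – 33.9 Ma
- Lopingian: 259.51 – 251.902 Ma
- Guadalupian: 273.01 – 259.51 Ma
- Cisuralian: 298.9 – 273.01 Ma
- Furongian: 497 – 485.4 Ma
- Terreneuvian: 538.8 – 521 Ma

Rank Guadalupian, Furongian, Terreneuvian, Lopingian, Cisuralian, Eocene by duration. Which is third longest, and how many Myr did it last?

Start − end for each: Guadalupian 273.01 − 259.51 = 13.5; Furongian 497 − 485.4 = 11.6; Terreneuvian 538.8 − 521 = 17.8; Lopingian 259.51 − 251.902 = 7.608; Cisuralian 298.9 − 273.01 = 25.89; Eocene 56 − 33.9 = 22.1.
Ranking these from longest: Cisuralian > Eocene > Terreneuvian > Guadalupian > Furongian > Lopingian.
Position 3 in that ranking is Terreneuvian, which lasted 17.8 Myr.

Terreneuvian, 17.8 million years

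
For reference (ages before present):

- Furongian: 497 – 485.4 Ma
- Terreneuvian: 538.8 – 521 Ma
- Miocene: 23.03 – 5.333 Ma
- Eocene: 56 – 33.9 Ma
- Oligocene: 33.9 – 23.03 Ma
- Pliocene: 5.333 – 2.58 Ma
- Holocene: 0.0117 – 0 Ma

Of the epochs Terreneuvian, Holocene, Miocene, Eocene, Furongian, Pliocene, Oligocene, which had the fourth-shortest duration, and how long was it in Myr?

Durations: Terreneuvian 17.8; Holocene 0.0117; Miocene 17.697; Eocene 22.1; Furongian 11.6; Pliocene 2.753; Oligocene 10.87 Myr.
Sorted shortest-first: Holocene (0.0117), Pliocene (2.753), Oligocene (10.87), Furongian (11.6), Miocene (17.697), Terreneuvian (17.8), Eocene (22.1).
The fourth shortest is Furongian at 11.6 Myr.

Furongian, 11.6 million years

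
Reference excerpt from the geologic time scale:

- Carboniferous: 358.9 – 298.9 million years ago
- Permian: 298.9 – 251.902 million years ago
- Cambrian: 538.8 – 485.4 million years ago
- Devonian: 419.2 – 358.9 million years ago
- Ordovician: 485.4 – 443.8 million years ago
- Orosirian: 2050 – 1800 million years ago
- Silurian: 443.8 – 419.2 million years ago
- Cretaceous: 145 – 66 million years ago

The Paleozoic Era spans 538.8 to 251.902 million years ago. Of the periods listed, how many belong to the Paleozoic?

6

Periods inside 538.8–251.902 Ma: Cambrian, Ordovician, Silurian, Devonian, Carboniferous, Permian — 6 in total.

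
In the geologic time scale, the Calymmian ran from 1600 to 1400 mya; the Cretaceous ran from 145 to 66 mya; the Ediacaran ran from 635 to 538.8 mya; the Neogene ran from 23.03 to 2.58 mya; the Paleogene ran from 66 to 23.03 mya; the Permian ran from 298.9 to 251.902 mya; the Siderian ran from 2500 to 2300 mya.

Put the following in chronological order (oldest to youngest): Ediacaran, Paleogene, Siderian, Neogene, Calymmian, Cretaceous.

Siderian → Calymmian → Ediacaran → Cretaceous → Paleogene → Neogene

Sorting by start age (descending Ma, since larger Ma = older): Siderian began 2500, Calymmian began 1600, Ediacaran began 635, Cretaceous began 145, Paleogene began 66, Neogene began 23.03.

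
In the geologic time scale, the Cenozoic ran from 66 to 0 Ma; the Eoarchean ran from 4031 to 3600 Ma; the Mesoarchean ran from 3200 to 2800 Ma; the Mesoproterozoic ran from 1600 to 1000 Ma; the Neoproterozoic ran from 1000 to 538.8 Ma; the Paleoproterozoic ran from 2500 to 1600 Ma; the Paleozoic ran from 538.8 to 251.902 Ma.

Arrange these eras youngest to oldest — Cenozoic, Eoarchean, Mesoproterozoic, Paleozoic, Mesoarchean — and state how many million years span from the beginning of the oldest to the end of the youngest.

From the excerpt: Cenozoic 66–0; Eoarchean 4031–3600; Mesoproterozoic 1600–1000; Paleozoic 538.8–251.902; Mesoarchean 3200–2800 (Ma).
Larger Ma is earlier, so the oldest is Eoarchean and the youngest is Cenozoic; youngest to oldest: Cenozoic, Paleozoic, Mesoproterozoic, Mesoarchean, Eoarchean.
Oldest start 4031 minus youngest end 0 gives 4031 Myr overall.

Cenozoic → Paleozoic → Mesoproterozoic → Mesoarchean → Eoarchean; total span 4031 Myr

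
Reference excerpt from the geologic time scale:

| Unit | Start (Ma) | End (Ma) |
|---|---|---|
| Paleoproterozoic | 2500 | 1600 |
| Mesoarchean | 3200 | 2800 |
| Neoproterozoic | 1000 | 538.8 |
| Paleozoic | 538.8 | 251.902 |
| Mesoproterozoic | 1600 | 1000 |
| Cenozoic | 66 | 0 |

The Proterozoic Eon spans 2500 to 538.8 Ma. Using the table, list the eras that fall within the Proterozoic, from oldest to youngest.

Paleoproterozoic, Mesoproterozoic, Neoproterozoic

Eras with both bounds inside 2500–538.8 Ma: Paleoproterozoic (2500–1600), Mesoproterozoic (1600–1000), Neoproterozoic (1000–538.8).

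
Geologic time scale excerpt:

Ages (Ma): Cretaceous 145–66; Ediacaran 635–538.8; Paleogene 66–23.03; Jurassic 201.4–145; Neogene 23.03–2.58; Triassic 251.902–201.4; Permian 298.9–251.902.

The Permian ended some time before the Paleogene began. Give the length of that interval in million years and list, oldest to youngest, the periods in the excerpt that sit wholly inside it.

185.902 million years; Triassic, Jurassic, Cretaceous

End of Permian = 251.902 Ma; start of Paleogene = 66 Ma.
Gap = 251.902 − 66 = 185.902 Myr.
Periods wholly inside 251.902–66 Ma: Triassic (251.902–201.4), Jurassic (201.4–145), Cretaceous (145–66).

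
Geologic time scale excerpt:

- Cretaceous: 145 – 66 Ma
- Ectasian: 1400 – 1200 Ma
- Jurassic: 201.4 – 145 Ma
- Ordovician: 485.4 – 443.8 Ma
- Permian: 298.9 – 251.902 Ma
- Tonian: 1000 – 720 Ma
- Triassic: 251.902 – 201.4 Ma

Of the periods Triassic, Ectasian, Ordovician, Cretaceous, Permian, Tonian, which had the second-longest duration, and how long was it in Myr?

Durations: Triassic 50.502; Ectasian 200; Ordovician 41.6; Cretaceous 79; Permian 46.998; Tonian 280 Myr.
Sorted longest-first: Tonian (280), Ectasian (200), Cretaceous (79), Triassic (50.502), Permian (46.998), Ordovician (41.6).
The second longest is Ectasian at 200 Myr.

Ectasian, 200 million years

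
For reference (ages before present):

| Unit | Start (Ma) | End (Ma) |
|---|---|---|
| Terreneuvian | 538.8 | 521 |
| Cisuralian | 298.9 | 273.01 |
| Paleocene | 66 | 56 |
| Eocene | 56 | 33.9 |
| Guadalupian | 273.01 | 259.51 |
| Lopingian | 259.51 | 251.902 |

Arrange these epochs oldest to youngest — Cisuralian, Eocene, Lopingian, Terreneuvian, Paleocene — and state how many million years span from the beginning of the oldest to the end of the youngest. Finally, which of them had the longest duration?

Start ages (Ma): Terreneuvian 538.8, Cisuralian 298.9, Lopingian 259.51, Paleocene 66, Eocene 56.
Ordered oldest to youngest: Terreneuvian, Cisuralian, Lopingian, Paleocene, Eocene.
Span = 538.8 − 33.9 = 504.9 Myr.
Durations: Eocene 22.1, Paleocene 10, Cisuralian 25.89, Lopingian 7.608, Terreneuvian 17.8 → longest is Cisuralian (25.89 Myr).

Terreneuvian, Cisuralian, Lopingian, Paleocene, Eocene; total span 504.9 Myr; longest is Cisuralian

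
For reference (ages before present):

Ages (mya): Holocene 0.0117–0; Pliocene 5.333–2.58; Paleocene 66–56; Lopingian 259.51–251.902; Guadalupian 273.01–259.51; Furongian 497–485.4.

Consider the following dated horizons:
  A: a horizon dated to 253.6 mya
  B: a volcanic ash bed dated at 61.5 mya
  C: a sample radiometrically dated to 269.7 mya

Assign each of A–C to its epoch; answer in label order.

A — Lopingian; B — Paleocene; C — Guadalupian

A: 253.6 Ma lies in 259.51–251.902 Ma, so Lopingian.
B: 61.5 Ma lies in 66–56 Ma, so Paleocene.
C: 269.7 Ma lies in 273.01–259.51 Ma, so Guadalupian.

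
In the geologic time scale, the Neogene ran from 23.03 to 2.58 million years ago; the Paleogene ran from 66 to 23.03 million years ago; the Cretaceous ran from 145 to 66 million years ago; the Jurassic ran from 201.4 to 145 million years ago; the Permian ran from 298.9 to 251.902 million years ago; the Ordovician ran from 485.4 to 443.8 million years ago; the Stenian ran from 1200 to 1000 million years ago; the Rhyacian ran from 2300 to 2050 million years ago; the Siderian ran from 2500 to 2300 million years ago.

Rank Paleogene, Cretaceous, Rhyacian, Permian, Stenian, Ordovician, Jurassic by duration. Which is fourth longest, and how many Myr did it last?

Durations: Paleogene 42.97; Cretaceous 79; Rhyacian 250; Permian 46.998; Stenian 200; Ordovician 41.6; Jurassic 56.4 Myr.
Sorted longest-first: Rhyacian (250), Stenian (200), Cretaceous (79), Jurassic (56.4), Permian (46.998), Paleogene (42.97), Ordovician (41.6).
The fourth longest is Jurassic at 56.4 Myr.

Jurassic, 56.4 million years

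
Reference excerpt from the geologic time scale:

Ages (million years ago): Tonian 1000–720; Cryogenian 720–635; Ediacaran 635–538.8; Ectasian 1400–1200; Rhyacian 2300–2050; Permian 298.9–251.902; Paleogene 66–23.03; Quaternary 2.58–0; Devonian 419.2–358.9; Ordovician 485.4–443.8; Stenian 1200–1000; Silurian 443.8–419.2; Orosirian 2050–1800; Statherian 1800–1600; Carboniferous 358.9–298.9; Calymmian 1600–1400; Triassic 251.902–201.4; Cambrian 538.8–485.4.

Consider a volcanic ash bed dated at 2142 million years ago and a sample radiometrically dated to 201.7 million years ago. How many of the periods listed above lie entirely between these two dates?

14

2142 Ma sits inside the Rhyacian (2300–2050) and 201.7 Ma inside the Triassic (251.902–201.4); neither of those is wholly between the two dates.
The listed periods lying completely between them are Orosirian, Statherian, Calymmian, Ectasian, Stenian, Tonian, Cryogenian, Ediacaran, Cambrian, Ordovician, Silurian, Devonian, Carboniferous, Permian — 14 in all.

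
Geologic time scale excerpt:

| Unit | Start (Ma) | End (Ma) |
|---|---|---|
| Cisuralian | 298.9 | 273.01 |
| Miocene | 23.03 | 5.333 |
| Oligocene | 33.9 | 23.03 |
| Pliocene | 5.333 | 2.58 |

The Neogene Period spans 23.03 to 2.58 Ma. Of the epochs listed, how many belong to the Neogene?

2

Epochs inside 23.03–2.58 Ma: Miocene, Pliocene — 2 in total.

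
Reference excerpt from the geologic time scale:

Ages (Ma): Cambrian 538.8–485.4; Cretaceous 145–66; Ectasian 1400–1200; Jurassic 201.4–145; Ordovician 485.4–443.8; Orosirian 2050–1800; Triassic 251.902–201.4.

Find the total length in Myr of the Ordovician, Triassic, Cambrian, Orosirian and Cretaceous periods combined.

474.502 million years

Duration is start − end for each: (485.4 − 443.8) + (251.902 − 201.4) + (538.8 − 485.4) + (2050 − 1800) + (145 − 66).
That is 41.6 + 50.502 + 53.4 + 250 + 79, which totals 474.502 million years.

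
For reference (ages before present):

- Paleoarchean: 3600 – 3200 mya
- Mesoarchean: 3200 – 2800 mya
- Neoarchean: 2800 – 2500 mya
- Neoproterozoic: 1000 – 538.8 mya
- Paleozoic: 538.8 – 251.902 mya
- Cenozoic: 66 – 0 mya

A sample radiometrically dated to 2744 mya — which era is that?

Neoarchean

2744 Ma lies between 2800 and 2500 Ma, so it falls in the Neoarchean.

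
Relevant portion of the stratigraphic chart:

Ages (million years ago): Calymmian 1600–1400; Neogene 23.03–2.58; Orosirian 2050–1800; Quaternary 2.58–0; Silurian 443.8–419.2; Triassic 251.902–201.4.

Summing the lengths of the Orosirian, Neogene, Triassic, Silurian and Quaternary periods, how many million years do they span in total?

348.132 million years

Duration is start − end for each: (2050 − 1800) + (23.03 − 2.58) + (251.902 − 201.4) + (443.8 − 419.2) + (2.58 − 0).
That is 250 + 20.45 + 50.502 + 24.6 + 2.58, which totals 348.132 million years.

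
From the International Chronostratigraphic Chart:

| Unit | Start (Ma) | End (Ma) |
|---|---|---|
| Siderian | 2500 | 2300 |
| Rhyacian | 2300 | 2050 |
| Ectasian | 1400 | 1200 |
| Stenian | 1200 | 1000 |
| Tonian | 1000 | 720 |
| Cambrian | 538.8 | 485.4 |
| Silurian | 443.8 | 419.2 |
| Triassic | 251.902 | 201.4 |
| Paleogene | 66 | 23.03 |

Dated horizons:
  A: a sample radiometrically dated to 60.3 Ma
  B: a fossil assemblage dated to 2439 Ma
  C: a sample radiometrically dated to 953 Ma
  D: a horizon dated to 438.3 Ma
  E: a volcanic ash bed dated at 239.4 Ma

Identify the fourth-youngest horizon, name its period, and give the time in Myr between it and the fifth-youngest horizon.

C, in the Tonian; 1486 million years to B

Smaller Ma means younger, so youngest first: A 60.3 < E 239.4 < D 438.3 < C 953 < B 2439.
Counting 4 along gives C (953 Ma); the excerpt puts that inside the Tonian, 1000–720 Ma.
Next in line is B (2439 Ma), and 2439 − 953 = 1486 Myr.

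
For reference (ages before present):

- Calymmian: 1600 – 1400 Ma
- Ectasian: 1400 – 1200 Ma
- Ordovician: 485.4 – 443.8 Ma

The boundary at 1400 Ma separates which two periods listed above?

Calymmian and Ectasian

The Calymmian ends at 1400 Ma and the Ectasian begins at 1400 Ma, so they share that boundary.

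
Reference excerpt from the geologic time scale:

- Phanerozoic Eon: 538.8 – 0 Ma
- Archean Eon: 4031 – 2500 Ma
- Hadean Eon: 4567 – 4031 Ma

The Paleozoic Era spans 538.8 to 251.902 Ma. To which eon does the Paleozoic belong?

Phanerozoic

The Paleozoic (538.8–251.902 Ma) lies entirely within 538.8–0 Ma, the Phanerozoic Eon.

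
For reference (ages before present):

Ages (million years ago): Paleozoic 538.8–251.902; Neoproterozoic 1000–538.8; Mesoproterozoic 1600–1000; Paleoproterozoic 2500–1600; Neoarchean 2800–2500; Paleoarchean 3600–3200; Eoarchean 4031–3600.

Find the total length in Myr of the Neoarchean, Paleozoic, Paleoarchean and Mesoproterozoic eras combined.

1586.898 million years

Each duration: Neoarchean = 300; Paleozoic = 286.898; Paleoarchean = 400; Mesoproterozoic = 600.
Sum: 300 + 286.898 + 400 + 600 = 1586.898 Myr.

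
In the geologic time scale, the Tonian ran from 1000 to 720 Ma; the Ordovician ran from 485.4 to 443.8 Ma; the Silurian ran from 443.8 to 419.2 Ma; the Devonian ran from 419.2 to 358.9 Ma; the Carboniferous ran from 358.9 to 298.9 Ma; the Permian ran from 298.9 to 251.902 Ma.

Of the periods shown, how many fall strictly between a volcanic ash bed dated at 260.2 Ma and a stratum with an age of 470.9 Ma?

The older date is 470.9 Ma and the younger is 260.2 Ma.
Periods with start < 470.9 and end > 260.2 Ma: Silurian (443.8–419.2), Devonian (419.2–358.9), Carboniferous (358.9–298.9).
That is 3 complete periods.

3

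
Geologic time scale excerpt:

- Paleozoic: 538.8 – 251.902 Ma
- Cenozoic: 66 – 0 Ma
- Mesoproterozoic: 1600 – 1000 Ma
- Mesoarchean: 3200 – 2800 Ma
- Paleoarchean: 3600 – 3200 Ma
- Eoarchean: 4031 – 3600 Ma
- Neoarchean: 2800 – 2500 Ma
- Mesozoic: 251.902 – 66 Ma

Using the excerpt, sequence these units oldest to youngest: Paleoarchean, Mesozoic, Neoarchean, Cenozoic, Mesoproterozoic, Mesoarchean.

Sorting by start age (descending Ma, since larger Ma = older): Paleoarchean start 3600, Mesoarchean start 3200, Neoarchean start 2800, Mesoproterozoic start 1600, Mesozoic start 251.902, Cenozoic start 66.

Paleoarchean → Mesoarchean → Neoarchean → Mesoproterozoic → Mesozoic → Cenozoic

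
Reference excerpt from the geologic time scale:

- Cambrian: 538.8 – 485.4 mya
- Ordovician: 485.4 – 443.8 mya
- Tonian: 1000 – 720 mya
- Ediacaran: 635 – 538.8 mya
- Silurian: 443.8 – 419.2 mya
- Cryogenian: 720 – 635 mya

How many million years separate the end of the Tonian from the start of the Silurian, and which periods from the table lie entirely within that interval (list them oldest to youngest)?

276.2 million years; Cryogenian, Ediacaran, Cambrian, Ordovician

End of Tonian = 720 Ma; start of Silurian = 443.8 Ma.
Gap = 720 − 443.8 = 276.2 Myr.
Periods wholly inside 720–443.8 Ma: Cryogenian (720–635), Ediacaran (635–538.8), Cambrian (538.8–485.4), Ordovician (485.4–443.8).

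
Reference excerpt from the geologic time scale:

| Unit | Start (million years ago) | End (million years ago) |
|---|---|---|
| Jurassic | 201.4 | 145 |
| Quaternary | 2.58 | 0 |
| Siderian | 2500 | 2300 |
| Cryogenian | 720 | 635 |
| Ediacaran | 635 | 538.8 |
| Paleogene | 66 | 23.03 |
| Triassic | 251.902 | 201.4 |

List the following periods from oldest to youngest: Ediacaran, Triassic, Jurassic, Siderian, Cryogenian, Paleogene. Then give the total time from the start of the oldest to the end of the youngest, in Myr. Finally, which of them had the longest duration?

Siderian, Cryogenian, Ediacaran, Triassic, Jurassic, Paleogene; total span 2476.97 Myr; longest is Siderian

Start ages (Ma): Siderian 2500, Cryogenian 720, Ediacaran 635, Triassic 251.902, Jurassic 201.4, Paleogene 66.
Ordered oldest to youngest: Siderian, Cryogenian, Ediacaran, Triassic, Jurassic, Paleogene.
Span = 2500 − 23.03 = 2476.97 Myr.
Durations: Paleogene 42.97, Triassic 50.502, Siderian 200, Ediacaran 96.2, Jurassic 56.4, Cryogenian 85 → longest is Siderian (200 Myr).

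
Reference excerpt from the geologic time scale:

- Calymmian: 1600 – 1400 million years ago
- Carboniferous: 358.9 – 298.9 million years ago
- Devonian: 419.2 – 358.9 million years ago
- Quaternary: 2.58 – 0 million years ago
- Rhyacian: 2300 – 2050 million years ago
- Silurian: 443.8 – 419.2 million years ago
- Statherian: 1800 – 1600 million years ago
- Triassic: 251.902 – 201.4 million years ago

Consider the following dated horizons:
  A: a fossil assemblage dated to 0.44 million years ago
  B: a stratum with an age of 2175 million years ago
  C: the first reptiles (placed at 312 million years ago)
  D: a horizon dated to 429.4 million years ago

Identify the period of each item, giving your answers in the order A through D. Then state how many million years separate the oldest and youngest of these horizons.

Match each age against the start–end ranges in the excerpt: A = 0.44 Ma → Quaternary (2.58–0); B = 2175 Ma → Rhyacian (2300–2050); C = 312 Ma → Carboniferous (358.9–298.9); D = 429.4 Ma → Silurian (443.8–419.2).
The largest age is 2175 Ma and the smallest is 0.44 Ma; their difference is 2174.56 Myr.

A — Quaternary; B — Rhyacian; C — Carboniferous; D — Silurian; span 2174.56 million years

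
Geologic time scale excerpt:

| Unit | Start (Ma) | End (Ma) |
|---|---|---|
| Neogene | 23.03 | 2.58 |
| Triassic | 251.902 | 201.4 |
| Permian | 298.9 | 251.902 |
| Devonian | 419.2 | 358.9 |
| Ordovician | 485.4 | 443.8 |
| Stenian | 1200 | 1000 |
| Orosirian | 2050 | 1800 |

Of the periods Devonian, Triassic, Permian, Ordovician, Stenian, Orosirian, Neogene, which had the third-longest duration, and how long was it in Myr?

Devonian, 60.3 million years

Start − end for each: Devonian 419.2 − 358.9 = 60.3; Triassic 251.902 − 201.4 = 50.502; Permian 298.9 − 251.902 = 46.998; Ordovician 485.4 − 443.8 = 41.6; Stenian 1200 − 1000 = 200; Orosirian 2050 − 1800 = 250; Neogene 23.03 − 2.58 = 20.45.
Ranking these from longest: Orosirian > Stenian > Devonian > Triassic > Permian > Ordovician > Neogene.
Position 3 in that ranking is Devonian, which lasted 60.3 Myr.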